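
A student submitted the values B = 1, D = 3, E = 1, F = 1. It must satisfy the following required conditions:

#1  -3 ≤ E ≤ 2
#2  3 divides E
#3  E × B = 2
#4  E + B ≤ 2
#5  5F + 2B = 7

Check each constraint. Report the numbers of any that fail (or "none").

No — constraints 2 and 3 are not satisfied.

#1 E = 1 lies in [-3, 2]  true
#2 1 = 3×0 + 1, so 3 does not divide 1  false
#3 E × B = 1 × 1 = 1, not 2  false
#4 E + B = 1 + 1 = 2; 2 ≤ 2  true
#5 5F + 2B = 5(1) + 2(1) = 7  true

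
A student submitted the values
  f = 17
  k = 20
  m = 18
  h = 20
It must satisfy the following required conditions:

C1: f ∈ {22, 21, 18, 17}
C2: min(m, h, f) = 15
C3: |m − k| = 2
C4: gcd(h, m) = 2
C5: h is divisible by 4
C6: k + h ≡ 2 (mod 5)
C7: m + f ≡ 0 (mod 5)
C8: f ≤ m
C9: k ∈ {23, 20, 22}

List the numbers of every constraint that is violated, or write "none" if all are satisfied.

C1: f = 17 is in {22, 21, 18, 17} — OK.
C2: min(18, 20, 17) = 17, not 15 — violated.
C3: |18 − 20| = 2 — OK.
C4: gcd(20, 18) = 2 — OK.
C5: 20 / 4 = 5, so 4 divides 20 — OK.
C6: k + h = 40; 40 mod 5 = 0, not 2 — violated.
C7: m + f = 35; 35 mod 5 = 0 — OK.
C8: f = 17, m = 18; 17 ≤ 18 — OK.
C9: k = 20 is in {23, 20, 22} — OK.

No — constraints 2, 6 are not satisfied.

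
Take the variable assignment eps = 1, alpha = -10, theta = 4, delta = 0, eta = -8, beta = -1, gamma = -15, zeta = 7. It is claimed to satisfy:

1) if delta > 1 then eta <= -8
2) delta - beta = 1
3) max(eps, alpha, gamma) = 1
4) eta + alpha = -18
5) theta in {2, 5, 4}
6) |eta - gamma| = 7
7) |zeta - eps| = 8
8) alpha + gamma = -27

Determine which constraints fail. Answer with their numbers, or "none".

The assignment fails constraints 7 and 8.

1) delta = 0, not > 1; antecedent false, conditional vacuously true — holds.
2) delta - beta = 0 - (-1) = 1 — holds.
3) max(1, -10, -15) = 1 — holds.
4) eta + alpha = -8 + (-10) = -18 — holds.
5) theta = 4 is in {2, 5, 4} — holds.
6) |-8 - (-15)| = 7 — holds.
7) |7 - 1| = 6, not 8 — fails.
8) alpha + gamma = -10 + (-15) = -25, not -27 — fails.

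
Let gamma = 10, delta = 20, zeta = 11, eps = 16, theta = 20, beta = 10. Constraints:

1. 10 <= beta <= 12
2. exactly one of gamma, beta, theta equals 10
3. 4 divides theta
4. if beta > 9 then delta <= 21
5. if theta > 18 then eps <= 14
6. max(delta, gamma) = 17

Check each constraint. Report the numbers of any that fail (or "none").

Constraints 2, 5, and 6 do not hold.

1. beta = 10 lies in [10, 12] — holds.
2. gamma=10, beta=10, theta=20; 2 of them equal 10, not exactly one — does not hold.
3. 20 / 4 = 5, so 4 divides 20 — holds.
4. beta = 10 > 9, so we need delta ≤ 21; delta = 20 ≤ 21 — holds.
5. theta = 20 > 18, so we need eps ≤ 14; but eps = 16 > 14 — does not hold.
6. max(20, 10) = 20, not 17 — does not hold.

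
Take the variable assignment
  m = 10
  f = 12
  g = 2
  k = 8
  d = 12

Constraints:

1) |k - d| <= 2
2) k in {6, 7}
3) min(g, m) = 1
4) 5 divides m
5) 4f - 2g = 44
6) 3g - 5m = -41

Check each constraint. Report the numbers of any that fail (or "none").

The assignment fails constraints 1, 2, 3, 6.

1) |8 - 12| = 4; 4 > 2, exceeds bound 2 — does not hold.
2) k = 8 is not in {6, 7} — does not hold.
3) min(2, 10) = 2, not 1 — does not hold.
4) 10 / 5 = 2, so 5 divides 10 — holds.
5) 4f - 2g = 4(12) - 2(2) = 44 — holds.
6) 3g - 5m = 3(2) - 5(10) = -44, not -41 — does not hold.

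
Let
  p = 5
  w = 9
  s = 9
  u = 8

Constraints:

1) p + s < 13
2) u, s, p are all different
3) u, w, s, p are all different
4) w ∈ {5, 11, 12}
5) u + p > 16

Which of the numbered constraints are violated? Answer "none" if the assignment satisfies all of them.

The assignment fails constraints 1, 3, 4, and 5.

1) p + s = 5 + 9 = 14; 14 ≥ 13, bound 13 not met  ✘
2) values 8, 9, 5 are pairwise distinct  ✔
3) w = s = 9, not all different  ✘
4) w = 9 is not in {5, 11, 12}  ✘
5) u + p = 8 + 5 = 13; 13 ≤ 16, bound 16 not met  ✘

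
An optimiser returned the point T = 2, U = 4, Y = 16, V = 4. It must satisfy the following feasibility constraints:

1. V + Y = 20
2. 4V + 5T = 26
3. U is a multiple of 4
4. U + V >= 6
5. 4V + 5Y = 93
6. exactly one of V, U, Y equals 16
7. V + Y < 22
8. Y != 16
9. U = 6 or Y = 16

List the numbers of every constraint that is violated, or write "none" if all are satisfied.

1. V + Y = 4 + 16 = 20  true
2. 4V + 5T = 4(4) + 5(2) = 26  true
3. 4 / 4 = 1, so 4 divides 4  true
4. U + V = 4 + 4 = 8; 8 ≥ 6  true
5. 4V + 5Y = 4(4) + 5(16) = 96, not 93  false
6. V=4, U=4, Y=16; 1 of them equals 16  true
7. V + Y = 4 + 16 = 20; 20 < 22  true
8. Y = 16, but 16 is required to differ  false
9. U = 4 ≠ 6, but Y = 16 = 16 (second disjunct)  true

No — constraints 5 and 8 are not satisfied.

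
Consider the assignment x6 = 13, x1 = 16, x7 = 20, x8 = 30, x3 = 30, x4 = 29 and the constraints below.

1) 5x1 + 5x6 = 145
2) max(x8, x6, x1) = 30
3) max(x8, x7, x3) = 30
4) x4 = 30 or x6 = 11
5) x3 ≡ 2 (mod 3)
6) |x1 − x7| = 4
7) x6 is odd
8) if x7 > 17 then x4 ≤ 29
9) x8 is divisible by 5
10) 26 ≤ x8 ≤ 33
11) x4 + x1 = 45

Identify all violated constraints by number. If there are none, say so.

Violated: 4 and 5.

1) 5x1 + 5x6 = 5(16) + 5(13) = 145 — OK.
2) max(30, 13, 16) = 30 — OK.
3) max(30, 20, 30) = 30 — OK.
4) x4 = 29 ≠ 30 and x6 = 13 ≠ 11; both disjuncts false — violated.
5) 30 mod 3 = 0, not 2 — violated.
6) |16 − 20| = 4 — OK.
7) x6 = 13 is odd — OK.
8) x7 = 20 > 17, so we need x4 ≤ 29; x4 = 29 ≤ 29 — OK.
9) 30 / 5 = 6, so 5 divides 30 — OK.
10) x8 = 30 lies in [26, 33] — OK.
11) x4 + x1 = 29 + 16 = 45 — OK.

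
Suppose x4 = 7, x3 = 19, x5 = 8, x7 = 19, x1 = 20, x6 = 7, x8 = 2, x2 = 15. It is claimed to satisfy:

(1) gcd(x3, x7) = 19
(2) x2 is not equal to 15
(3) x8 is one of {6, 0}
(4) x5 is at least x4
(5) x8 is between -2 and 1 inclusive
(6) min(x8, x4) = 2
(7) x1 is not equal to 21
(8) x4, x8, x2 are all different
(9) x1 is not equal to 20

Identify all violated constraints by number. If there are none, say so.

Violated: 2, 3, 5, and 9.

(1) gcd(19, 19) = 19 — satisfied.
(2) x2 = 15, but 15 is required to differ — violated.
(3) x8 = 2 is not in {6, 0} — violated.
(4) x5 = 8, x4 = 7; 8 ≥ 7 — satisfied.
(5) x8 = 2 is outside [-2, 1] — violated.
(6) min(2, 7) = 2 — satisfied.
(7) x1 = 20, and 20 ≠ 21 — satisfied.
(8) values 7, 2, 15 are pairwise distinct — satisfied.
(9) x1 = 20, but 20 is required to differ — violated.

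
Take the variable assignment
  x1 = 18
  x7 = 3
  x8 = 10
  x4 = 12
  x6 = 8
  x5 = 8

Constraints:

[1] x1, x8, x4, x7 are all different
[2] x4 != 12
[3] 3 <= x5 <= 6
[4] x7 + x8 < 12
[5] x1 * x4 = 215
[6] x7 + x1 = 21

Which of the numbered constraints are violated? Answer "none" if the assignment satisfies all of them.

Constraints 2, 3, 4, and 5 do not hold.

[1] values 18, 10, 12, 3 are pairwise distinct  ✔
[2] x4 = 12, but 12 is required to differ  ✘
[3] x5 = 8 is outside [3, 6]  ✘
[4] x7 + x8 = 3 + 10 = 13; 13 ≥ 12, bound 12 not met  ✘
[5] x1 * x4 = 18 * 12 = 216, not 215  ✘
[6] x7 + x1 = 3 + 18 = 21  ✔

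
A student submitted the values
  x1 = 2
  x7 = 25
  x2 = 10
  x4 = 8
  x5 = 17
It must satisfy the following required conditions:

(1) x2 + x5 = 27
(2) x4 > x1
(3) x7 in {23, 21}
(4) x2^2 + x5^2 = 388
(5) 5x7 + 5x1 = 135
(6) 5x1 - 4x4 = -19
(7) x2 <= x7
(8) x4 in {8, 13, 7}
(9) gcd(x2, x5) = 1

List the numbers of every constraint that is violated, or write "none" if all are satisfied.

Constraints 3, 4, and 6 do not hold.

(1) x2 + x5 = 10 + 17 = 27  holds
(2) x4 = 8, x1 = 2; 8 > 2  holds
(3) x7 = 25 is not in {23, 21}  fails
(4) x2^2 + x5^2 = 10^2 + 17^2 = 100 + 289 = 389, not 388  fails
(5) 5x7 + 5x1 = 5(25) + 5(2) = 135  holds
(6) 5x1 - 4x4 = 5(2) - 4(8) = -22, not -19  fails
(7) x2 = 10, x7 = 25; 10 ≤ 25  holds
(8) x4 = 8 is in {8, 13, 7}  holds
(9) gcd(10, 17) = 1  holds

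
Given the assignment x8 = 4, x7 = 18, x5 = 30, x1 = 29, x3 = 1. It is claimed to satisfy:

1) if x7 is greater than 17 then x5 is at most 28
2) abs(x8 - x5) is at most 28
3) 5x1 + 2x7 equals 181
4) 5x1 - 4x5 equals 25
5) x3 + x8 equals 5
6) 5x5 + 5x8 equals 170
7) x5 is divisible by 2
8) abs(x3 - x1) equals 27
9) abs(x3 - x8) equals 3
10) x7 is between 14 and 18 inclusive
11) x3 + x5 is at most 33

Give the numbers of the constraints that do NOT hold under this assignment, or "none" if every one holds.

Constraints 1 and 8 are violated.

1) x7 = 18 > 17, so we need x5 ≤ 28; but x5 = 30 > 28 — violated.
2) abs(4 - 30) = 26; 26 ≤ 28 — OK.
3) 5x1 + 2x7 = 5(29) + 2(18) = 181 — OK.
4) 5x1 - 4x5 = 5(29) - 4(30) = 25 — OK.
5) x3 + x8 = 1 + 4 = 5 — OK.
6) 5x5 + 5x8 = 5(30) + 5(4) = 170 — OK.
7) 30 / 2 = 15, so 2 divides 30 — OK.
8) abs(1 - 29) = 28, not 27 — violated.
9) abs(1 - 4) = 3 — OK.
10) x7 = 18 lies in [14, 18] — OK.
11) x3 + x5 = 1 + 30 = 31; 31 ≤ 33 — OK.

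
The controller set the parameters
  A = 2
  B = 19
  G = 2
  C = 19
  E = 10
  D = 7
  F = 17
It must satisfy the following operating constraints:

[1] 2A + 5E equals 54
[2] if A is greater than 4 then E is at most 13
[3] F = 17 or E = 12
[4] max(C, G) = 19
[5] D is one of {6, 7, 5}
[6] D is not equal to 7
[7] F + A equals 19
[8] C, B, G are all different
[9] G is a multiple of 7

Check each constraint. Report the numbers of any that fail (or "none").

The assignment fails constraints 6, 8, 9.

[1] 2A + 5E = 2(2) + 5(10) = 54 — OK.
[2] A = 2, not > 4; antecedent false, conditional vacuously true — OK.
[3] F = 17 = 17 (first disjunct) — OK.
[4] max(19, 2) = 19 — OK.
[5] D = 7 is in {6, 7, 5} — OK.
[6] D = 7, but 7 is required to differ — violated.
[7] F + A = 17 + 2 = 19 — OK.
[8] C = B = 19, not all different — violated.
[9] 2 = 7*0 + 2, so 7 does not divide 2 — violated.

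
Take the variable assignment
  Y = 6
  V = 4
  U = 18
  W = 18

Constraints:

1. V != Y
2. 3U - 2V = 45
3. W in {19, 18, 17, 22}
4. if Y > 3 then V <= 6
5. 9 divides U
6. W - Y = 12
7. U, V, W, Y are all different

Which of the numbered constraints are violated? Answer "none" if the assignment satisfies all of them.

The assignment fails constraints 2 and 7.

1. V = 4, Y = 6; distinct — OK.
2. 3U - 2V = 3(18) - 2(4) = 46, not 45 — violated.
3. W = 18 is in {19, 18, 17, 22} — OK.
4. Y = 6 > 3, so we need V ≤ 6; V = 4 ≤ 6 — OK.
5. 18 / 9 = 2, so 9 divides 18 — OK.
6. W - Y = 18 - 6 = 12 — OK.
7. U = W = 18, not all different — violated.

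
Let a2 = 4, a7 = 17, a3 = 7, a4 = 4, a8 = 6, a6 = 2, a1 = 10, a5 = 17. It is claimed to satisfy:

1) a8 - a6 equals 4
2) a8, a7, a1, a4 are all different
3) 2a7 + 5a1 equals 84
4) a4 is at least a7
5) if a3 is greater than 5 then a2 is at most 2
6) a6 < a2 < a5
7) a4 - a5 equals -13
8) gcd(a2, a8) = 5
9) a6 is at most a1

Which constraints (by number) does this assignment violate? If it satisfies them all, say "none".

The assignment fails constraints 4, 5, and 8.

1) a8 - a6 = 6 - 2 = 4  OK
2) values 6, 17, 10, 4 are pairwise distinct  OK
3) 2a7 + 5a1 = 2(17) + 5(10) = 84  OK
4) a4 = 4, a7 = 17; 4 < 17 (want ≥)  FAIL
5) a3 = 7 > 5, so we need a2 ≤ 2; but a2 = 4 > 2  FAIL
6) values 2 < 4 < 17  OK
7) a4 - a5 = 4 - 17 = -13  OK
8) gcd(4, 6) = 2, not 5  FAIL
9) a6 = 2, a1 = 10; 2 ≤ 10  OK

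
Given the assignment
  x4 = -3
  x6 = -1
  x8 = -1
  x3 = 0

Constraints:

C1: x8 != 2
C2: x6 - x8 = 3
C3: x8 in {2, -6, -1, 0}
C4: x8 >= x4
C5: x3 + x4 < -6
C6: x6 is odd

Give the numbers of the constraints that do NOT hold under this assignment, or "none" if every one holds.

C1: x8 = -1, and -1 ≠ 2 — OK.
C2: x6 - x8 = -1 - (-1) = 0, not 3 — violated.
C3: x8 = -1 is in {2, -6, -1, 0} — OK.
C4: x8 = -1, x4 = -3; -1 ≥ -3 — OK.
C5: x3 + x4 = 0 + (-3) = -3; -3 ≥ -6, bound -6 not met — violated.
C6: x6 = -1 is odd — OK.

The assignment fails constraints 2, 5.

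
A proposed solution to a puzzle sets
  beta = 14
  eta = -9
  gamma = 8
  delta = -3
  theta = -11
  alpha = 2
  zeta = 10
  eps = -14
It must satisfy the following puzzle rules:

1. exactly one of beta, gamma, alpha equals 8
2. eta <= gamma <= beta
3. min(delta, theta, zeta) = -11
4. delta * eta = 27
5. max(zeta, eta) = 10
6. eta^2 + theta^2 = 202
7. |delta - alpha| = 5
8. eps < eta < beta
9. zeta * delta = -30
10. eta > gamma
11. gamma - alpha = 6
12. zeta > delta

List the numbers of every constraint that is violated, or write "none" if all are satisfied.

1. beta=14, gamma=8, alpha=2; 1 of them equals 8  ✓
2. values -9 <= 8 <= 14  ✓
3. min(-3, -11, 10) = -11  ✓
4. delta * eta = -3 * (-9) = 27  ✓
5. max(10, -9) = 10  ✓
6. eta^2 + theta^2 = (-9)^2 + (-11)^2 = 81 + 121 = 202  ✓
7. |-3 - 2| = 5  ✓
8. values -14 < -9 < 14  ✓
9. zeta * delta = 10 * (-3) = -30  ✓
10. eta = -9, gamma = 8; -9 ≤ 8 (want >)  ✗
11. gamma - alpha = 8 - 2 = 6  ✓
12. zeta = 10, delta = -3; 10 > -3  ✓

Constraint 10 is violated.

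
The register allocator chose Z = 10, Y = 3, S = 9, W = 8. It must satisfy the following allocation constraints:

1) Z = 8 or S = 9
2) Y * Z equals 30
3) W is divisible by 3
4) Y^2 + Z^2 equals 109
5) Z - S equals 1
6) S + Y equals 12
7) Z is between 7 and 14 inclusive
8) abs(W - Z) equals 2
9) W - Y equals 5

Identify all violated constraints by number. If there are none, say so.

Constraint 3 does not hold.

1) Z = 10 ≠ 8, but S = 9 = 9 (second disjunct)  holds
2) Y * Z = 3 * 10 = 30  holds
3) 8 = 3*2 + 2, so 3 does not divide 8  fails
4) Y^2 + Z^2 = 3^2 + 10^2 = 9 + 100 = 109  holds
5) Z - S = 10 - 9 = 1  holds
6) S + Y = 9 + 3 = 12  holds
7) Z = 10 lies in [7, 14]  holds
8) abs(8 - 10) = 2  holds
9) W - Y = 8 - 3 = 5  holds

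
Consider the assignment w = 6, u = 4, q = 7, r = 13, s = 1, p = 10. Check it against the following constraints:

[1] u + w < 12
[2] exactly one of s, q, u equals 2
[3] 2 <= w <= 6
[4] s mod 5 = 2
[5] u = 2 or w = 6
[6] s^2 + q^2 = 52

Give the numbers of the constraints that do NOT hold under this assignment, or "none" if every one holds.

No — constraints 2, 4, 6 are not satisfied.

[1] u + w = 4 + 6 = 10; 10 < 12  yes
[2] s=1, q=7, u=4; 0 of them equal 2, not exactly one  no
[3] w = 6 lies in [2, 6]  yes
[4] 1 mod 5 = 1, not 2  no
[5] u = 4 ≠ 2, but w = 6 = 6 (second disjunct)  yes
[6] s^2 + q^2 = 1^2 + 7^2 = 1 + 49 = 50, not 52  no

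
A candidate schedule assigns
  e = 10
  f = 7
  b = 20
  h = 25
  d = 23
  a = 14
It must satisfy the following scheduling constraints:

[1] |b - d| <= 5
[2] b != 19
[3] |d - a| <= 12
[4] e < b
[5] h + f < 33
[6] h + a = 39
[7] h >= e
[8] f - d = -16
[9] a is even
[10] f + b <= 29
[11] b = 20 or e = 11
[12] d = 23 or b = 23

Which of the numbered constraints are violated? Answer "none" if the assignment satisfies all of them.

[1] |20 - 23| = 3; 3 ≤ 5  holds
[2] b = 20, and 20 ≠ 19  holds
[3] |23 - 14| = 9; 9 ≤ 12  holds
[4] e = 10, b = 20; 10 < 20  holds
[5] h + f = 25 + 7 = 32; 32 < 33  holds
[6] h + a = 25 + 14 = 39  holds
[7] h = 25, e = 10; 25 ≥ 10  holds
[8] f - d = 7 - 23 = -16  holds
[9] a = 14 is even  holds
[10] f + b = 7 + 20 = 27; 27 ≤ 29  holds
[11] b = 20 = 20 (first disjunct)  holds
[12] d = 23 = 23 (first disjunct)  holds

Yes — all constraints hold.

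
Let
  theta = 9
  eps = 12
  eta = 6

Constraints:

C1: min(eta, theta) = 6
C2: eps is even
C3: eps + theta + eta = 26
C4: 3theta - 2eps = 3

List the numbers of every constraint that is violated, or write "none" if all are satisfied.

C1: min(6, 9) = 6 — OK.
C2: eps = 12 is even — OK.
C3: eps + theta + eta = 12 + 9 + 6 = 27, not 26 — violated.
C4: 3theta - 2eps = 3(9) - 2(12) = 3 — OK.

Constraint 3 does not hold.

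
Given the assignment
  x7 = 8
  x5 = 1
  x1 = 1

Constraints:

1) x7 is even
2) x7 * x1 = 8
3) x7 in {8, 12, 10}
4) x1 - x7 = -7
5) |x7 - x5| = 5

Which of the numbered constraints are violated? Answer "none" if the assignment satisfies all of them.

The assignment fails constraint 5.

1) x7 = 8 is even — OK.
2) x7 * x1 = 8 * 1 = 8 — OK.
3) x7 = 8 is in {8, 12, 10} — OK.
4) x1 - x7 = 1 - 8 = -7 — OK.
5) |8 - 1| = 7, not 5 — violated.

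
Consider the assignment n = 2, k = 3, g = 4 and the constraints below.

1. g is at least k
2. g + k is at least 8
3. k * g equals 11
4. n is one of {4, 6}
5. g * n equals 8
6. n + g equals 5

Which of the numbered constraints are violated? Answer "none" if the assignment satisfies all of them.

1. g = 4, k = 3; 4 ≥ 3  ✓
2. g + k = 4 + 3 = 7; 7 < 8, bound 8 not met  ✗
3. k * g = 3 * 4 = 12, not 11  ✗
4. n = 2 is not in {4, 6}  ✗
5. g * n = 4 * 2 = 8  ✓
6. n + g = 2 + 4 = 6, not 5  ✗

Constraints 2, 3, 4, and 6 are violated.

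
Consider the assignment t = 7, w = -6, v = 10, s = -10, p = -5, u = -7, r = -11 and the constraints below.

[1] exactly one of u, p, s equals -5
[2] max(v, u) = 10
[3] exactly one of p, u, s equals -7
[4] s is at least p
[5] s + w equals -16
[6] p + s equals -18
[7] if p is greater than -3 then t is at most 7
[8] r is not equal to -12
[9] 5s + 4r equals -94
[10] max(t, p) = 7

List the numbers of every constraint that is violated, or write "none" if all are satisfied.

Violated: 4 and 6.

[1] u=-7, p=-5, s=-10; 1 of them equals -5  holds
[2] max(10, -7) = 10  holds
[3] p=-5, u=-7, s=-10; 1 of them equals -7  holds
[4] s = -10, p = -5; -10 < -5 (want ≥)  fails
[5] s + w = -10 + (-6) = -16  holds
[6] p + s = -5 + (-10) = -15, not -18  fails
[7] p = -5, not > -3; antecedent false, conditional vacuously true  holds
[8] r = -11, and -11 ≠ -12  holds
[9] 5s + 4r = 5(-10) + 4(-11) = -94  holds
[10] max(7, -5) = 7  holds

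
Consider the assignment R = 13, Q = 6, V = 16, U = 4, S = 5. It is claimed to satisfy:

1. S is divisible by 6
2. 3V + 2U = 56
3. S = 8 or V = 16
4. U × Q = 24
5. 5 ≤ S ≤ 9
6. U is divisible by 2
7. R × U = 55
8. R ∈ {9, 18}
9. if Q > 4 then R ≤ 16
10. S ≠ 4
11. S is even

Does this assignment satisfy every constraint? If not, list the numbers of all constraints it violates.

1. 5 = 6×0 + 5, so 6 does not divide 5  FAIL
2. 3V + 2U = 3(16) + 2(4) = 56  OK
3. S = 5 ≠ 8, but V = 16 = 16 (second disjunct)  OK
4. U × Q = 4 × 6 = 24  OK
5. S = 5 lies in [5, 9]  OK
6. 4 / 2 = 2, so 2 divides 4  OK
7. R × U = 13 × 4 = 52, not 55  FAIL
8. R = 13 is not in {9, 18}  FAIL
9. Q = 6 > 4, so we need R ≤ 16; R = 13 ≤ 16  OK
10. S = 5, and 5 ≠ 4  OK
11. S = 5 is odd  FAIL

The assignment fails constraints 1, 7, 8, and 11.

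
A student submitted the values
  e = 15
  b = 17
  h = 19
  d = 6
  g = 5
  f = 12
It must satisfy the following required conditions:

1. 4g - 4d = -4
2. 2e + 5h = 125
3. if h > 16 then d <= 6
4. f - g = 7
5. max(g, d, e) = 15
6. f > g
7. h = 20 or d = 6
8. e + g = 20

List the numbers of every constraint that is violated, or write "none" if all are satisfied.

All constraints are satisfied.

1. 4g - 4d = 4(5) - 4(6) = -4 — holds.
2. 2e + 5h = 2(15) + 5(19) = 125 — holds.
3. h = 19 > 16, so we need d ≤ 6; d = 6 ≤ 6 — holds.
4. f - g = 12 - 5 = 7 — holds.
5. max(5, 6, 15) = 15 — holds.
6. f = 12, g = 5; 12 > 5 — holds.
7. h = 19 ≠ 20, but d = 6 = 6 (second disjunct) — holds.
8. e + g = 15 + 5 = 20 — holds.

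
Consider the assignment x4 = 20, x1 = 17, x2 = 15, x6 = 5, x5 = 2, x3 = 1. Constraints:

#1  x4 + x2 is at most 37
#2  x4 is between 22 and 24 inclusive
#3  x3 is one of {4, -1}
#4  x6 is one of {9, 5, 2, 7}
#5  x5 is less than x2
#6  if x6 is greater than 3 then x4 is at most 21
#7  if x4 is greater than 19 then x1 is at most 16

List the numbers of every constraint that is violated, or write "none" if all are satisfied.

#1 x4 + x2 = 20 + 15 = 35; 35 ≤ 37 — holds.
#2 x4 = 20 is outside [22, 24] — fails.
#3 x3 = 1 is not in {4, -1} — fails.
#4 x6 = 5 is in {9, 5, 2, 7} — holds.
#5 x5 = 2, x2 = 15; 2 < 15 — holds.
#6 x6 = 5 > 3, so we need x4 ≤ 21; x4 = 20 ≤ 21 — holds.
#7 x4 = 20 > 19, so we need x1 ≤ 16; but x1 = 17 > 16 — fails.

Constraints 2, 3, 7 do not hold.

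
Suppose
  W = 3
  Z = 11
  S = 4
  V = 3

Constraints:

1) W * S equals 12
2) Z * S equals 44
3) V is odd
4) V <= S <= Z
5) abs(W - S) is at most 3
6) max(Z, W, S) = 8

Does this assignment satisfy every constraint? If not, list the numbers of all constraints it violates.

1) W * S = 3 * 4 = 12  OK
2) Z * S = 11 * 4 = 44  OK
3) V = 3 is odd  OK
4) values 3 <= 4 <= 11  OK
5) abs(3 - 4) = 1; 1 ≤ 3  OK
6) max(11, 3, 4) = 11, not 8  FAIL

Constraint 6 does not hold.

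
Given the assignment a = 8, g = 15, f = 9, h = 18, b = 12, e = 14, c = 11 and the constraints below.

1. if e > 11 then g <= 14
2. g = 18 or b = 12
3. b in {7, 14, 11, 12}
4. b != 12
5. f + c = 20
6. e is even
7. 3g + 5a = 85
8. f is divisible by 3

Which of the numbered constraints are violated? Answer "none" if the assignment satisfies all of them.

Constraints 1, 4 are violated.

1. e = 14 > 11, so we need g ≤ 14; but g = 15 > 14 — violated.
2. g = 15 ≠ 18, but b = 12 = 12 (second disjunct) — satisfied.
3. b = 12 is in {7, 14, 11, 12} — satisfied.
4. b = 12, but 12 is required to differ — violated.
5. f + c = 9 + 11 = 20 — satisfied.
6. e = 14 is even — satisfied.
7. 3g + 5a = 3(15) + 5(8) = 85 — satisfied.
8. 9 / 3 = 3, so 3 divides 9 — satisfied.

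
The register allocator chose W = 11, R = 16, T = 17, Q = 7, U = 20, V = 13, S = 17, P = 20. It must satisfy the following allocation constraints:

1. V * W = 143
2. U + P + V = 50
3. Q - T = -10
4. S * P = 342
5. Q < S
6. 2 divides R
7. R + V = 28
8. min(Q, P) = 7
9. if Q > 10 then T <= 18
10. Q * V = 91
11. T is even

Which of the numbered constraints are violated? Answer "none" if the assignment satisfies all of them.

1. V * W = 13 * 11 = 143  OK
2. U + P + V = 20 + 20 + 13 = 53, not 50  FAIL
3. Q - T = 7 - 17 = -10  OK
4. S * P = 17 * 20 = 340, not 342  FAIL
5. Q = 7, S = 17; 7 < 17  OK
6. 16 / 2 = 8, so 2 divides 16  OK
7. R + V = 16 + 13 = 29, not 28  FAIL
8. min(7, 20) = 7  OK
9. Q = 7, not > 10; antecedent false, conditional vacuously true  OK
10. Q * V = 7 * 13 = 91  OK
11. T = 17 is odd  FAIL

Constraints 2, 4, 7, and 11 are violated.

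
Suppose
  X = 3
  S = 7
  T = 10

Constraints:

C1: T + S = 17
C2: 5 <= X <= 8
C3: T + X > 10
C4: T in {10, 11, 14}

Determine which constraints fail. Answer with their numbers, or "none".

C1: T + S = 10 + 7 = 17  true
C2: X = 3 is outside [5, 8]  false
C3: T + X = 10 + 3 = 13; 13 > 10  true
C4: T = 10 is in {10, 11, 14}  true

Violated: 2.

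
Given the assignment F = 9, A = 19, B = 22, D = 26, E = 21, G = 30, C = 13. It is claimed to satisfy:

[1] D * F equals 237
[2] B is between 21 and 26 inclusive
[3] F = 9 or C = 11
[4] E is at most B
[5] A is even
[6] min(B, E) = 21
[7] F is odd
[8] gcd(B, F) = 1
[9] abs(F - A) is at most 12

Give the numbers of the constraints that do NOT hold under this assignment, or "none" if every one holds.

[1] D * F = 26 * 9 = 234, not 237 — fails.
[2] B = 22 lies in [21, 26] — holds.
[3] F = 9 = 9 (first disjunct) — holds.
[4] E = 21, B = 22; 21 ≤ 22 — holds.
[5] A = 19 is odd — fails.
[6] min(22, 21) = 21 — holds.
[7] F = 9 is odd — holds.
[8] gcd(22, 9) = 1 — holds.
[9] abs(9 - 19) = 10; 10 ≤ 12 — holds.

Constraints 1 and 5 are violated.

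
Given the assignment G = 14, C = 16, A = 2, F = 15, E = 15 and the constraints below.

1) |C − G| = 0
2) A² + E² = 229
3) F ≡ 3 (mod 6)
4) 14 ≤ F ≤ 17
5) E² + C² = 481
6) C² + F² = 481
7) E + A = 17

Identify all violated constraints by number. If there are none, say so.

1) |16 − 14| = 2, not 0  ✘
2) A² + E² = 2² + 15² = 4 + 225 = 229  ✔
3) 15 mod 6 = 3  ✔
4) F = 15 lies in [14, 17]  ✔
5) E² + C² = 15² + 16² = 225 + 256 = 481  ✔
6) C² + F² = 16² + 15² = 256 + 225 = 481  ✔
7) E + A = 15 + 2 = 17  ✔

Constraint 1 does not hold.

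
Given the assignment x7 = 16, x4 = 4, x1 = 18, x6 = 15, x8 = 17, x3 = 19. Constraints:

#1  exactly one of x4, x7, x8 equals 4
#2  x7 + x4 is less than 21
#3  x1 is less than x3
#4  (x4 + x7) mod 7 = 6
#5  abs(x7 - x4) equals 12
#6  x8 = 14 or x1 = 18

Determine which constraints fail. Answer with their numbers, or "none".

No violations.

#1 x4=4, x7=16, x8=17; 1 of them equals 4 — OK.
#2 x7 + x4 = 16 + 4 = 20; 20 < 21 — OK.
#3 x1 = 18, x3 = 19; 18 < 19 — OK.
#4 x4 + x7 = 20; 20 mod 7 = 6 — OK.
#5 abs(16 - 4) = 12 — OK.
#6 x8 = 17 ≠ 14, but x1 = 18 = 18 (second disjunct) — OK.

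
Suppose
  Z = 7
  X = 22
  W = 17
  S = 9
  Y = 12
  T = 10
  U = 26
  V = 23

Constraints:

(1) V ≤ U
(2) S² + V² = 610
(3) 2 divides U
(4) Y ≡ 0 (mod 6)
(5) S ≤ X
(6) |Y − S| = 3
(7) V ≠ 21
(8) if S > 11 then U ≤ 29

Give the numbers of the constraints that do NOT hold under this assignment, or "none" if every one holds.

(1) V = 23, U = 26; 23 ≤ 26  holds
(2) S² + V² = 9² + 23² = 81 + 529 = 610  holds
(3) 26 / 2 = 13, so 2 divides 26  holds
(4) 12 mod 6 = 0  holds
(5) S = 9, X = 22; 9 ≤ 22  holds
(6) |12 − 9| = 3  holds
(7) V = 23, and 23 ≠ 21  holds
(8) S = 9, not > 11; antecedent false, conditional vacuously true  holds

All constraints are satisfied.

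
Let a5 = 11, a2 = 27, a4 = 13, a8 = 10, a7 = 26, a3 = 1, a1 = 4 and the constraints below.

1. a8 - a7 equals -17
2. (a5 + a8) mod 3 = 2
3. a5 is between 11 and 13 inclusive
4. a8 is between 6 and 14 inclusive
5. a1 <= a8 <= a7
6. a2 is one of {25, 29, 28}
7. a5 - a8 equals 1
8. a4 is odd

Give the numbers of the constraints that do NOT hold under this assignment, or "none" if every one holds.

No — constraints 1, 2, and 6 are not satisfied.

1. a8 - a7 = 10 - 26 = -16, not -17 — violated.
2. a5 + a8 = 21; 21 mod 3 = 0, not 2 — violated.
3. a5 = 11 lies in [11, 13] — OK.
4. a8 = 10 lies in [6, 14] — OK.
5. values 4 <= 10 <= 26 — OK.
6. a2 = 27 is not in {25, 29, 28} — violated.
7. a5 - a8 = 11 - 10 = 1 — OK.
8. a4 = 13 is odd — OK.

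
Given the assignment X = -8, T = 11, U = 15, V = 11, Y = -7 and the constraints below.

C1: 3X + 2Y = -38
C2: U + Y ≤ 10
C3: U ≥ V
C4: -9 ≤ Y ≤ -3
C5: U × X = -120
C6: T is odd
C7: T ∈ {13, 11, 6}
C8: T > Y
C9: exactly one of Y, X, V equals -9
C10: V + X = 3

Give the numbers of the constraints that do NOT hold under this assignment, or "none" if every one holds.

C1: 3X + 2Y = 3(-8) + 2(-7) = -38 — holds.
C2: U + Y = 15 + (-7) = 8; 8 ≤ 10 — holds.
C3: U = 15, V = 11; 15 ≥ 11 — holds.
C4: Y = -7 lies in [-9, -3] — holds.
C5: U × X = 15 × (-8) = -120 — holds.
C6: T = 11 is odd — holds.
C7: T = 11 is in {13, 11, 6} — holds.
C8: T = 11, Y = -7; 11 > -7 — holds.
C9: Y=-7, X=-8, V=11; 0 of them equal -9, not exactly one — does not hold.
C10: V + X = 11 + (-8) = 3 — holds.

No — constraint 9 is not satisfied.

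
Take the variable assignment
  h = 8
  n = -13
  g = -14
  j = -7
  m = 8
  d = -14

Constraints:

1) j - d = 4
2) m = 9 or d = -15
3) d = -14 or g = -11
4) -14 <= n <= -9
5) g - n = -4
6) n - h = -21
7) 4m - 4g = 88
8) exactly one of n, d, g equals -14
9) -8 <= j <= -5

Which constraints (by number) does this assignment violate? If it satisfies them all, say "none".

1) j - d = -7 - (-14) = 7, not 4  FAIL
2) m = 8 ≠ 9 and d = -14 ≠ -15; both disjuncts false  FAIL
3) d = -14 = -14 (first disjunct)  OK
4) n = -13 lies in [-14, -9]  OK
5) g - n = -14 - (-13) = -1, not -4  FAIL
6) n - h = -13 - 8 = -21  OK
7) 4m - 4g = 4(8) - 4(-14) = 88  OK
8) n=-13, d=-14, g=-14; 2 of them equal -14, not exactly one  FAIL
9) j = -7 lies in [-8, -5]  OK

Violated: 1, 2, 5, and 8.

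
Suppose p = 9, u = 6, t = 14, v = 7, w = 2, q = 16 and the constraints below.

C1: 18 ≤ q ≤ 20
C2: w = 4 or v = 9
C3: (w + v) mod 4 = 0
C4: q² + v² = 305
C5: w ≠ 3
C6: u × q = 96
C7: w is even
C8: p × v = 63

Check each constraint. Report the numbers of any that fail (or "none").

Constraints 1, 2, 3 are violated.

C1: q = 16 is outside [18, 20] — fails.
C2: w = 2 ≠ 4 and v = 7 ≠ 9; both disjuncts false — fails.
C3: w + v = 9; 9 mod 4 = 1, not 0 — fails.
C4: q² + v² = 16² + 7² = 256 + 49 = 305 — holds.
C5: w = 2, and 2 ≠ 3 — holds.
C6: u × q = 6 × 16 = 96 — holds.
C7: w = 2 is even — holds.
C8: p × v = 9 × 7 = 63 — holds.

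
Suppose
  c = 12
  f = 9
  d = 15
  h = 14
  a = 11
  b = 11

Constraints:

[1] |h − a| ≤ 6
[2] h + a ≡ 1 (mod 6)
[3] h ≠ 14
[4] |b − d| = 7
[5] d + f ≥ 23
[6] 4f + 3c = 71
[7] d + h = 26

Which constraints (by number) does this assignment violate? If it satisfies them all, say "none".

[1] |14 − 11| = 3; 3 ≤ 6 — holds.
[2] h + a = 25; 25 mod 6 = 1 — holds.
[3] h = 14, but 14 is required to differ — does not hold.
[4] |11 − 15| = 4, not 7 — does not hold.
[5] d + f = 15 + 9 = 24; 24 ≥ 23 — holds.
[6] 4f + 3c = 4(9) + 3(12) = 72, not 71 — does not hold.
[7] d + h = 15 + 14 = 29, not 26 — does not hold.

Constraints 3, 4, 6, and 7 do not hold.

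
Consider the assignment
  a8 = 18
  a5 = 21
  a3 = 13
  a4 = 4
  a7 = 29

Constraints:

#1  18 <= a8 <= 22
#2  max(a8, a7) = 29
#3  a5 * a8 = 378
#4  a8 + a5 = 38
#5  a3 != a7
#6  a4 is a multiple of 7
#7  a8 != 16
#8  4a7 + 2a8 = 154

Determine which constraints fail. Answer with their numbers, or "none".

#1 a8 = 18 lies in [18, 22] — holds.
#2 max(18, 29) = 29 — holds.
#3 a5 * a8 = 21 * 18 = 378 — holds.
#4 a8 + a5 = 18 + 21 = 39, not 38 — does not hold.
#5 a3 = 13, a7 = 29; distinct — holds.
#6 4 = 7*0 + 4, so 7 does not divide 4 — does not hold.
#7 a8 = 18, and 18 ≠ 16 — holds.
#8 4a7 + 2a8 = 4(29) + 2(18) = 152, not 154 — does not hold.

Constraints 4, 6, and 8 are violated.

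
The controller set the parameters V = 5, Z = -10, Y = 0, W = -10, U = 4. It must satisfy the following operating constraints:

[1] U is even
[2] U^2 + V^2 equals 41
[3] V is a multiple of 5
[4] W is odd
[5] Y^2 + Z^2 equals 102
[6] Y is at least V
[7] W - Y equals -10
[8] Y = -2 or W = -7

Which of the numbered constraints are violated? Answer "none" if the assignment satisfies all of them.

No — constraints 4, 5, 6, 8 are not satisfied.

[1] U = 4 is even  holds
[2] U^2 + V^2 = 4^2 + 5^2 = 16 + 25 = 41  holds
[3] 5 / 5 = 1, so 5 divides 5  holds
[4] W = -10 is even  fails
[5] Y^2 + Z^2 = 0^2 + (-10)^2 = 0 + 100 = 100, not 102  fails
[6] Y = 0, V = 5; 0 < 5 (want ≥)  fails
[7] W - Y = -10 - 0 = -10  holds
[8] Y = 0 ≠ -2 and W = -10 ≠ -7; both disjuncts false  fails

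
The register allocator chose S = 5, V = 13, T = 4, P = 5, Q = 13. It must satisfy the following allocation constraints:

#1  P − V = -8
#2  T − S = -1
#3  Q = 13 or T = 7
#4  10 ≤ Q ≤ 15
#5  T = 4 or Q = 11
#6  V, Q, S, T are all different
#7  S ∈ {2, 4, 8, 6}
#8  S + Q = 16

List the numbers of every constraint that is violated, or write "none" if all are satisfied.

#1 P − V = 5 − 13 = -8 — holds.
#2 T − S = 4 − 5 = -1 — holds.
#3 Q = 13 = 13 (first disjunct) — holds.
#4 Q = 13 lies in [10, 15] — holds.
#5 T = 4 = 4 (first disjunct) — holds.
#6 V = Q = 13, not all different — fails.
#7 S = 5 is not in {2, 4, 8, 6} — fails.
#8 S + Q = 5 + 13 = 18, not 16 — fails.

No — constraints 6, 7, 8 are not satisfied.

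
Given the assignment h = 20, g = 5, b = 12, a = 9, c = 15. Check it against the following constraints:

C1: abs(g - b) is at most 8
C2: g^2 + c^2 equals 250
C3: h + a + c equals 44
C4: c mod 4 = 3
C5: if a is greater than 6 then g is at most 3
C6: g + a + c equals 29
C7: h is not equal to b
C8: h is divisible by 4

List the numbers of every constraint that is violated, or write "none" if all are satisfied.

C1: abs(5 - 12) = 7; 7 ≤ 8 — OK.
C2: g^2 + c^2 = 5^2 + 15^2 = 25 + 225 = 250 — OK.
C3: h + a + c = 20 + 9 + 15 = 44 — OK.
C4: 15 mod 4 = 3 — OK.
C5: a = 9 > 6, so we need g ≤ 3; but g = 5 > 3 — violated.
C6: g + a + c = 5 + 9 + 15 = 29 — OK.
C7: h = 20, b = 12; distinct — OK.
C8: 20 / 4 = 5, so 4 divides 20 — OK.

The assignment fails constraint 5.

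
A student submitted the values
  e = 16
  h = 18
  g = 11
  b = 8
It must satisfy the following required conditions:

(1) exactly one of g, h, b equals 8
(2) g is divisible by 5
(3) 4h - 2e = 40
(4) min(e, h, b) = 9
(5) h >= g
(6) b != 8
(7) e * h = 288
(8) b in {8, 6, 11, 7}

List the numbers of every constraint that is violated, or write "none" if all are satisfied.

(1) g=11, h=18, b=8; 1 of them equals 8 — OK.
(2) 11 = 5*2 + 1, so 5 does not divide 11 — violated.
(3) 4h - 2e = 4(18) - 2(16) = 40 — OK.
(4) min(16, 18, 8) = 8, not 9 — violated.
(5) h = 18, g = 11; 18 ≥ 11 — OK.
(6) b = 8, but 8 is required to differ — violated.
(7) e * h = 16 * 18 = 288 — OK.
(8) b = 8 is in {8, 6, 11, 7} — OK.

No — constraints 2, 4, and 6 are not satisfied.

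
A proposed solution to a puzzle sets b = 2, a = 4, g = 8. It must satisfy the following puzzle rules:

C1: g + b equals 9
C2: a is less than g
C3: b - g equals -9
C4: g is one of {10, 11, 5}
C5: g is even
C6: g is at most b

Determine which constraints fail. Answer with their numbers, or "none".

C1: g + b = 8 + 2 = 10, not 9 — fails.
C2: a = 4, g = 8; 4 < 8 — holds.
C3: b - g = 2 - 8 = -6, not -9 — fails.
C4: g = 8 is not in {10, 11, 5} — fails.
C5: g = 8 is even — holds.
C6: g = 8, b = 2; 8 > 2 (want ≤) — fails.

No — constraints 1, 3, 4, and 6 are not satisfied.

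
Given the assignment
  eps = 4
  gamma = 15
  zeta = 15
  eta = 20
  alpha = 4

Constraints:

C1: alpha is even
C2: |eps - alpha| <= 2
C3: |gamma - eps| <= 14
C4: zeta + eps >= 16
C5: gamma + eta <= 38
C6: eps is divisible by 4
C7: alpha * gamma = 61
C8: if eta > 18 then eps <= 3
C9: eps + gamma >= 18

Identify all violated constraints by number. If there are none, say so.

C1: alpha = 4 is even — holds.
C2: |4 - 4| = 0; 0 ≤ 2 — holds.
C3: |15 - 4| = 11; 11 ≤ 14 — holds.
C4: zeta + eps = 15 + 4 = 19; 19 ≥ 16 — holds.
C5: gamma + eta = 15 + 20 = 35; 35 ≤ 38 — holds.
C6: 4 / 4 = 1, so 4 divides 4 — holds.
C7: alpha * gamma = 4 * 15 = 60, not 61 — does not hold.
C8: eta = 20 > 18, so we need eps ≤ 3; but eps = 4 > 3 — does not hold.
C9: eps + gamma = 4 + 15 = 19; 19 ≥ 18 — holds.

No — constraints 7 and 8 are not satisfied.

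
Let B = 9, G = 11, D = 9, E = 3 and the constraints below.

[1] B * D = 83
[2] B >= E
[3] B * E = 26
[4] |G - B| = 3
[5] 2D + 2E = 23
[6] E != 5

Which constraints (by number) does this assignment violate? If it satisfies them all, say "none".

Violated: 1, 3, 4, and 5.

[1] B * D = 9 * 9 = 81, not 83 — fails.
[2] B = 9, E = 3; 9 ≥ 3 — holds.
[3] B * E = 9 * 3 = 27, not 26 — fails.
[4] |11 - 9| = 2, not 3 — fails.
[5] 2D + 2E = 2(9) + 2(3) = 24, not 23 — fails.
[6] E = 3, and 3 ≠ 5 — holds.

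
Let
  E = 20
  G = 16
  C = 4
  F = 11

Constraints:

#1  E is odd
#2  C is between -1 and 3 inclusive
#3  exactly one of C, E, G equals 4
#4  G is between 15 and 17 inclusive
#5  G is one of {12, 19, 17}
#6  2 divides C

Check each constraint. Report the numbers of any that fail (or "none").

#1 E = 20 is even — violated.
#2 C = 4 is outside [-1, 3] — violated.
#3 C=4, E=20, G=16; 1 of them equals 4 — satisfied.
#4 G = 16 lies in [15, 17] — satisfied.
#5 G = 16 is not in {12, 19, 17} — violated.
#6 4 / 2 = 2, so 2 divides 4 — satisfied.

The assignment fails constraints 1, 2, 5.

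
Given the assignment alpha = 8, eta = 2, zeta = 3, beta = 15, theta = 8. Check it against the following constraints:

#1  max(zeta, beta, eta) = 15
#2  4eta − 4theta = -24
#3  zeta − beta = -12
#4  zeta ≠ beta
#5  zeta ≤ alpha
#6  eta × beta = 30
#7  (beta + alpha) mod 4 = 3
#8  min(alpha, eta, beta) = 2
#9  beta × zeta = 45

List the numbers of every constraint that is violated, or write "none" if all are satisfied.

None — every constraint holds.

#1 max(3, 15, 2) = 15 — satisfied.
#2 4eta − 4theta = 4(2) − 4(8) = -24 — satisfied.
#3 zeta − beta = 3 − 15 = -12 — satisfied.
#4 zeta = 3, beta = 15; distinct — satisfied.
#5 zeta = 3, alpha = 8; 3 ≤ 8 — satisfied.
#6 eta × beta = 2 × 15 = 30 — satisfied.
#7 beta + alpha = 23; 23 mod 4 = 3 — satisfied.
#8 min(8, 2, 15) = 2 — satisfied.
#9 beta × zeta = 15 × 3 = 45 — satisfied.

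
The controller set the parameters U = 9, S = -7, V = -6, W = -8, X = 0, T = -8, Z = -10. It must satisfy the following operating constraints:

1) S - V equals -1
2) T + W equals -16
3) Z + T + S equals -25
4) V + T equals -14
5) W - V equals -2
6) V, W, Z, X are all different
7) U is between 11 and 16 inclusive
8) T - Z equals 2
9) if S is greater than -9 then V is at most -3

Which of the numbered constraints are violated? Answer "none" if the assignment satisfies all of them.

No — constraint 7 is not satisfied.

1) S - V = -7 - (-6) = -1  OK
2) T + W = -8 + (-8) = -16  OK
3) Z + T + S = -10 + (-8) + (-7) = -25  OK
4) V + T = -6 + (-8) = -14  OK
5) W - V = -8 - (-6) = -2  OK
6) values -6, -8, -10, 0 are pairwise distinct  OK
7) U = 9 is outside [11, 16]  FAIL
8) T - Z = -8 - (-10) = 2  OK
9) S = -7 > -9, so we need V ≤ -3; V = -6 ≤ -3  OK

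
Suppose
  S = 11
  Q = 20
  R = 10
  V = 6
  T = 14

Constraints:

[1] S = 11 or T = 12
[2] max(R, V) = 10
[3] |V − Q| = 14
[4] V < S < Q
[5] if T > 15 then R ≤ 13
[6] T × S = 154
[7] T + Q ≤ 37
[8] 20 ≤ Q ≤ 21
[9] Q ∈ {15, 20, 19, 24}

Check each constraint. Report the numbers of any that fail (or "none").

The assignment satisfies every constraint.

[1] S = 11 = 11 (first disjunct)  OK
[2] max(10, 6) = 10  OK
[3] |6 − 20| = 14  OK
[4] values 6 < 11 < 20  OK
[5] T = 14, not > 15; antecedent false, conditional vacuously true  OK
[6] T × S = 14 × 11 = 154  OK
[7] T + Q = 14 + 20 = 34; 34 ≤ 37  OK
[8] Q = 20 lies in [20, 21]  OK
[9] Q = 20 is in {15, 20, 19, 24}  OK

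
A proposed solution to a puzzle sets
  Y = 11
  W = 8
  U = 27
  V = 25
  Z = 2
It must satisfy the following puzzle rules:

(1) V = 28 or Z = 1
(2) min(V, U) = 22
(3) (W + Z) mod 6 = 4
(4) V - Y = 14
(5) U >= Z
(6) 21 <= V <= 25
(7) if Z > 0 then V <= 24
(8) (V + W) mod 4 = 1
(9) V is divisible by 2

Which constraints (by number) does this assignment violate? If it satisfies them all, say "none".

Constraints 1, 2, 7, and 9 are violated.

(1) V = 25 ≠ 28 and Z = 2 ≠ 1; both disjuncts false — does not hold.
(2) min(25, 27) = 25, not 22 — does not hold.
(3) W + Z = 10; 10 mod 6 = 4 — holds.
(4) V - Y = 25 - 11 = 14 — holds.
(5) U = 27, Z = 2; 27 ≥ 2 — holds.
(6) V = 25 lies in [21, 25] — holds.
(7) Z = 2 > 0, so we need V ≤ 24; but V = 25 > 24 — does not hold.
(8) V + W = 33; 33 mod 4 = 1 — holds.
(9) 25 = 2*12 + 1, so 2 does not divide 25 — does not hold.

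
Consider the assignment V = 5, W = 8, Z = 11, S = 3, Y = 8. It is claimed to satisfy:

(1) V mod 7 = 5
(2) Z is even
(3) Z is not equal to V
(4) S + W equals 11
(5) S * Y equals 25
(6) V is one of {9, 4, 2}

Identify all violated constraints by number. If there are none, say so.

Constraints 2, 5, and 6 are violated.

(1) 5 mod 7 = 5  holds
(2) Z = 11 is odd  fails
(3) Z = 11, V = 5; distinct  holds
(4) S + W = 3 + 8 = 11  holds
(5) S * Y = 3 * 8 = 24, not 25  fails
(6) V = 5 is not in {9, 4, 2}  fails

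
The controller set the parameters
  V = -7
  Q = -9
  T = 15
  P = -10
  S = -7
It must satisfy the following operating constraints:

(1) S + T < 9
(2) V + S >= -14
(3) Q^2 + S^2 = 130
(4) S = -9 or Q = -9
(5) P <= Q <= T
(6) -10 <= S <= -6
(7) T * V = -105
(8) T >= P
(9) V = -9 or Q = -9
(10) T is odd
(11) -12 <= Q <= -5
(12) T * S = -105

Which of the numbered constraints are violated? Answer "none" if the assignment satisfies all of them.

No violations.

(1) S + T = -7 + 15 = 8; 8 < 9  ✓
(2) V + S = -7 + (-7) = -14; -14 ≥ -14  ✓
(3) Q^2 + S^2 = (-9)^2 + (-7)^2 = 81 + 49 = 130  ✓
(4) S = -7 ≠ -9, but Q = -9 = -9 (second disjunct)  ✓
(5) values -10 <= -9 <= 15  ✓
(6) S = -7 lies in [-10, -6]  ✓
(7) T * V = 15 * (-7) = -105  ✓
(8) T = 15, P = -10; 15 ≥ -10  ✓
(9) V = -7 ≠ -9, but Q = -9 = -9 (second disjunct)  ✓
(10) T = 15 is odd  ✓
(11) Q = -9 lies in [-12, -5]  ✓
(12) T * S = 15 * (-7) = -105  ✓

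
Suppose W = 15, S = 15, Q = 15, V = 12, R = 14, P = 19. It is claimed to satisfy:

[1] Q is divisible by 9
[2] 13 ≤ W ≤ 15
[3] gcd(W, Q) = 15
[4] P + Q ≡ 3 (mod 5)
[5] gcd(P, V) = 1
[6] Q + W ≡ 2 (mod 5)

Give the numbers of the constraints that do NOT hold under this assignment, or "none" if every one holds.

[1] 15 = 9×1 + 6, so 9 does not divide 15  no
[2] W = 15 lies in [13, 15]  yes
[3] gcd(15, 15) = 15  yes
[4] P + Q = 34; 34 mod 5 = 4, not 3  no
[5] gcd(19, 12) = 1  yes
[6] Q + W = 30; 30 mod 5 = 0, not 2  no

The assignment fails constraints 1, 4, and 6.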